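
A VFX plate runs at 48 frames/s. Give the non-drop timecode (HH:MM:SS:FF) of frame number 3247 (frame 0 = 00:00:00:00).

3247 ÷ 48 = 67 full seconds, remainder 31 frames.
67 s = 0 h 1 min 7 s.
Timecode: 00:01:07:31.

00:01:07:31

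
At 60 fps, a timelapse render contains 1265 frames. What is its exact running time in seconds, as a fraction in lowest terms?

Running time = 1265 ÷ (60) = 1265 × 1/60 = 253/12 s.

253/12 seconds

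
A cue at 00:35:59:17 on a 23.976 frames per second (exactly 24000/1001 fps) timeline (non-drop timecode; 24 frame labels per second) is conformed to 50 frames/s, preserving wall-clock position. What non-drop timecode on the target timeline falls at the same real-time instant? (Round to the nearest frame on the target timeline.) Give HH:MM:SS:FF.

00:36:01:43

Source frame index: (0×3600 + 35×60 + 59) × 24 + 17 = 51833.
Real time: 51833 / (24000/1001) = 51884833/24000 s.
Target frame: (51884833/24000) × (50) = 51884833/480 ≈ 108093.402 → 108093.
At 50 labels/s: frame 108093 → 00:36:01:43.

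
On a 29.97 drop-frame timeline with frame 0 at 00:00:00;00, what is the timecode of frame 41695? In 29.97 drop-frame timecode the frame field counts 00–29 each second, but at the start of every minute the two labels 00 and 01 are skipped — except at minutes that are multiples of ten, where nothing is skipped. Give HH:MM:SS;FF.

00:23:11;07

Ten DF minutes hold 17982 frames, so frame 41695 lies in block 2 (frames 35964–53945) with 5731 frames into that block.
The block's first minute is 1800 frames and the rest 1798 each; 5731 frames reaches minute 3, so 2 × 18 + 3 × 2 = 42 labels have been skipped so far.
Adding those back, label number 41695 + 42 = 41737 at 30 labels/s is 1391 s + 7 f = 0 h 23 min 11 s frame 7, i.e. 00:23:11;07.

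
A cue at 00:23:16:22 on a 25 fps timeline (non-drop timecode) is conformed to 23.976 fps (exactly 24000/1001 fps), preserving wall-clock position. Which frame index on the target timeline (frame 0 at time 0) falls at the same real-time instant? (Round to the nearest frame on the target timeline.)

Source frame index: (0×3600 + 23×60 + 16) × 25 + 22 = 34922.
Real time: 34922 / (25) = 34922/25 s.
Target frame: (34922/25) × (24000/1001) = 33525120/1001 ≈ 33491.628 → 33492.

frame 33492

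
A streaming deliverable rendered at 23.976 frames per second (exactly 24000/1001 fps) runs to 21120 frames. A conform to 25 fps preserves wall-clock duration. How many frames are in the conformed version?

Target frames = source frames × (target rate / source rate) = 21120 × (25)/(24000/1001) = 21120 × 1001/960 = 22022.

22022 frames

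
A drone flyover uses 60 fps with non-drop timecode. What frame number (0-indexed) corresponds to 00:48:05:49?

173149

Total seconds to the label: (0 × 3600 + 48 × 60 + 5) = 2885.
Frame index = 2885 × 60 + 49 = 173149.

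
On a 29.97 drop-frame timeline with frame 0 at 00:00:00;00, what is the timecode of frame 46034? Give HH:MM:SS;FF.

Each 10-minute DF block holds 10 × 60 × 30 − 9 × 2 = 17982 frames. 46034 ÷ 17982 → 2 full blocks, remainder 10070.
Within the partial block the first minute is 1800 frames and each further minute 1798, so 5 further minute boundaries passed. Total skipped labels = 18 × 2 + 2 × 5 = 46.
Non-drop label index = 46034 + 46 = 46080; at 30 labels/s that is 00:25:36:00, i.e. DF 00:25:36;00.

00:25:36;00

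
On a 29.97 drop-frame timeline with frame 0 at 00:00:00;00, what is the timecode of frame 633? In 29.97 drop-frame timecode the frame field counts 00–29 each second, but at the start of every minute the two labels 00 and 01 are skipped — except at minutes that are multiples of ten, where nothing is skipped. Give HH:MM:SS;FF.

00:00:21;03

Each 10-minute DF block holds 10 × 60 × 30 − 9 × 2 = 17982 frames. 633 ÷ 17982 → 0 full blocks, remainder 633.
Within the partial block the first minute is 1800 frames and each further minute 1798, so 0 further minute boundaries passed. Total skipped labels = 18 × 0 + 2 × 0 = 0.
Non-drop label index = 633 + 0 = 633; at 30 labels/s that is 00:00:21:03, i.e. DF 00:00:21;03.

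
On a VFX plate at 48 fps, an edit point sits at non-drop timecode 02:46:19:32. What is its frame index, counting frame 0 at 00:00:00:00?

479024

Total seconds to the label: (2 × 3600 + 46 × 60 + 19) = 9979.
Frame index = 9979 × 48 + 32 = 479024.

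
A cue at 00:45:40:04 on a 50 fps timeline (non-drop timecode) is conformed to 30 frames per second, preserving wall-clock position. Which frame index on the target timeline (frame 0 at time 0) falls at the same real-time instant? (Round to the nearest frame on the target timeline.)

Source frame index: (0×3600 + 45×60 + 40) × 50 + 4 = 137004.
Real time: 137004 / (50) = 68502/25 s.
Target frame: (68502/25) × (30) = 411012/5 ≈ 82202.400 → 82202.

frame 82202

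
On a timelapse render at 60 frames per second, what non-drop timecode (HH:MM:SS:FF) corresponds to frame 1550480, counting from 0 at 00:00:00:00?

07:10:41:20

1550480 ÷ 60 = 25841 full seconds, remainder 20 frames.
25841 s = 7 h 10 min 41 s.
Timecode: 07:10:41:20.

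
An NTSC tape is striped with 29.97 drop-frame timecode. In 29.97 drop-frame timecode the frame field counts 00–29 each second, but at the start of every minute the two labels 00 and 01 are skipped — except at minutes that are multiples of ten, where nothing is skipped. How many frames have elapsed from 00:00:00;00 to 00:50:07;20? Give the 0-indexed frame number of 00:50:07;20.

Complete 10-minute blocks: 5, each 17982 frames → 89910.
Remaining 0 whole minutes in the current block: 0 frames.
Within the current minute: 7 × 30 + 20 = 230. Total = 89910 + 0 + 230 = 90140.

90140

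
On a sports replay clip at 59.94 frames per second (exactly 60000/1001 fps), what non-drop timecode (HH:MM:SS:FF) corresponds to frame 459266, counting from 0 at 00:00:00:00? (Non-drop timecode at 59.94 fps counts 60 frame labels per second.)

459266 ÷ 60 = 7654 full seconds, remainder 26 frames.
7654 s = 2 h 7 min 34 s.
Timecode: 02:07:34:26.

02:07:34:26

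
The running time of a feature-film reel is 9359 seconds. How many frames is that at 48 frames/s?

449232 frames

Frames = 9359 × 48 = 449232.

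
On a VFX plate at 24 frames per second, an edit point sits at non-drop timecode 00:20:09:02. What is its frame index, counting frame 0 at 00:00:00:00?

frame 29018

Total seconds to the label: (0 × 3600 + 20 × 60 + 9) = 1209.
Frame index = 1209 × 24 + 2 = 29018.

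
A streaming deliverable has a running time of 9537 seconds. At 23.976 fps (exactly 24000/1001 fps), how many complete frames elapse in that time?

Frames = 9537 × 24000/1001 = 20808000/91 ≈ 228659.3407.
Complete frames: 228659.

228659 frames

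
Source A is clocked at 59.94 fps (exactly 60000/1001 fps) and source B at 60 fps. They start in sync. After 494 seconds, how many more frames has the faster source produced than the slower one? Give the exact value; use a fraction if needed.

2280/77 frames

A emits 60000/1001 × 494 = 2280000/77 frames; B emits 60 × 494 = 29640.
Difference = 2280/77 frames (≈ 29.6104); B is ahead of A.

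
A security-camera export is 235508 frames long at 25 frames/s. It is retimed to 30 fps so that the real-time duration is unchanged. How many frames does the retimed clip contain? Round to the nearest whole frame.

282610 frames

Frames at target rate = 235508 × (30) / (25) = 1413048/5 ≈ 282609.600.
Nearest whole frame: 282610.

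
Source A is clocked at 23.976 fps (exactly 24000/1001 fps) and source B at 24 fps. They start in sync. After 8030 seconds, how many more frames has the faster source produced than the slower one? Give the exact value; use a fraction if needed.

17520/91 frames

A emits 24000/1001 × 8030 = 17520000/91 frames; B emits 24 × 8030 = 192720.
Difference = 17520/91 frames (≈ 192.5275); B is ahead of A.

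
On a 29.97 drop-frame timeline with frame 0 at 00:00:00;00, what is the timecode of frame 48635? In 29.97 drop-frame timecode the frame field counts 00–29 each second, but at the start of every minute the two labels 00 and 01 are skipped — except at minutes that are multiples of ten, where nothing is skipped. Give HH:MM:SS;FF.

00:27:02;25

Ten DF minutes hold 17982 frames, so frame 48635 lies in block 2 (frames 35964–53945) with 12671 frames into that block.
The block's first minute is 1800 frames and the rest 1798 each; 12671 frames reaches minute 7, so 2 × 18 + 7 × 2 = 50 labels have been skipped so far.
Adding those back, label number 48635 + 50 = 48685 at 30 labels/s is 1622 s + 25 f = 0 h 27 min 2 s frame 25, i.e. 00:27:02;25.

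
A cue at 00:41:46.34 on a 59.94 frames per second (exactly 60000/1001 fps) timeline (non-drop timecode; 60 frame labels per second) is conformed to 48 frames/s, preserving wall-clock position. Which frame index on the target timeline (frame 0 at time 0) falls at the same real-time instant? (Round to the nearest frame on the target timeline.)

frame 120436

Source frame index: (0×3600 + 41×60 + 46) × 60 + 34 = 150394.
Real time: 150394 / (60000/1001) = 75272197/30000 s.
Target frame: (75272197/30000) × (48) = 75272197/625 ≈ 120435.515 → 120436.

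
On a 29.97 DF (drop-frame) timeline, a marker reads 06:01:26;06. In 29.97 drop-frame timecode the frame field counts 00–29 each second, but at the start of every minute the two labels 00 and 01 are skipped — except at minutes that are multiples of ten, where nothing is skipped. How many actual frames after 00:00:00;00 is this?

Complete 10-minute blocks: 36, each 17982 frames → 647352.
Remaining 1 whole minute in the current block: 1800 + 0 × 1798 = 1800 frames.
Within the current minute: 26 × 30 + 6 − 2 = 784 (labels ;00/;01 skipped at this minute). Total = 647352 + 1800 + 784 = 649936.

649936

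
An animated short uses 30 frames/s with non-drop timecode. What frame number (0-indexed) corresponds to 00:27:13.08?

frame 48998

Total seconds to the label: (0 × 3600 + 27 × 60 + 13) = 1633.
Frame index = 1633 × 30 + 8 = 48998.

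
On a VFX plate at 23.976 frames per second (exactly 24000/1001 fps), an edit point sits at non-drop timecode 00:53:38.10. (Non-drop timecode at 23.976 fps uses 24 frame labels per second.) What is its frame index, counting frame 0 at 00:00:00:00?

Total seconds to the label: (0 × 3600 + 53 × 60 + 38) = 3218.
Frame index = 3218 × 24 + 10 = 77242.

77242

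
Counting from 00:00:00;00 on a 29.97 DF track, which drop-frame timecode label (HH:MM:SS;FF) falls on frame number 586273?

Ten DF minutes hold 17982 frames, so frame 586273 lies in block 32 (frames 575424–593405) with 10849 frames into that block.
The block's first minute is 1800 frames and the rest 1798 each; 10849 frames reaches minute 6, so 32 × 18 + 6 × 2 = 588 labels have been skipped so far.
Adding those back, label number 586273 + 588 = 586861 at 30 labels/s is 19562 s + 1 f = 5 h 26 min 2 s frame 1, i.e. 05:26:02;01.

05:26:02;01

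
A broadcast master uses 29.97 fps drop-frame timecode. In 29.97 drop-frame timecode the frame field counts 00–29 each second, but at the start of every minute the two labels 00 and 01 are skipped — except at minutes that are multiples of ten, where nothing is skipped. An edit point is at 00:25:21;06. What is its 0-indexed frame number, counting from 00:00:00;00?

45590

Complete 10-minute blocks: 2, each 17982 frames → 35964.
Remaining 5 whole minutes in the current block: 1800 + 4 × 1798 = 8992 frames.
Within the current minute: 21 × 30 + 6 − 2 = 634 (labels ;00/;01 skipped at this minute). Total = 35964 + 8992 + 634 = 45590.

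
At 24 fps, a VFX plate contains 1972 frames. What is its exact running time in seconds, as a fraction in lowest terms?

493/6 seconds

Running time = 1972 ÷ (24) = 1972 × 1/24 = 493/6 s.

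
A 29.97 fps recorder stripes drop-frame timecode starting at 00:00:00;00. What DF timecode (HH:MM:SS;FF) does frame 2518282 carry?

23:20:26;22

Each 10-minute DF block holds 10 × 60 × 30 − 9 × 2 = 17982 frames. 2518282 ÷ 17982 → 140 full blocks, remainder 802.
Within the partial block the first minute is 1800 frames and each further minute 1798, so 0 further minute boundaries passed. Total skipped labels = 18 × 140 + 2 × 0 = 2520.
Non-drop label index = 2518282 + 2520 = 2520802; at 30 labels/s that is 23:20:26:22, i.e. DF 23:20:26;22.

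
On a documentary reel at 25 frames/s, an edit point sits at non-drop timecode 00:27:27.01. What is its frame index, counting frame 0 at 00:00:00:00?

Total seconds to the label: (0 × 3600 + 27 × 60 + 27) = 1647.
Frame index = 1647 × 25 + 1 = 41176.

frame 41176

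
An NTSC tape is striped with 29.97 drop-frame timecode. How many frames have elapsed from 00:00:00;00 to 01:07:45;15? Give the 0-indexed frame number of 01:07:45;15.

As if non-drop at 30 labels/s: (1 × 3600 + 7 × 60 + 45) × 30 + 15 = 121965.
Minute boundaries passed: 67; those not divisible by 10: 67 − 6 = 61; dropped labels = 2 × 61 = 122.
Actual frame index = 121965 − 122 = 121843.

121843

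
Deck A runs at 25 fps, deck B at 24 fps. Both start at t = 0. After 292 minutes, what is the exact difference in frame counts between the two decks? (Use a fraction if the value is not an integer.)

292 min = 17520 s.
A emits 25 × 17520 = 438000 frames; B emits 24 × 17520 = 420480.
Difference = 17520 frames; B is behind A.

17520 frames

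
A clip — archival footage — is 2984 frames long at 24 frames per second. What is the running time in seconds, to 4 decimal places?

124.3333 seconds

Running time = 2984 × 1/24 = 373/3 s ≈ 124.3333 s.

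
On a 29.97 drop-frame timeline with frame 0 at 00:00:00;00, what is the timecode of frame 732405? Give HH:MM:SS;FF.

06:47:17;29

Each 10-minute DF block holds 10 × 60 × 30 − 9 × 2 = 17982 frames. 732405 ÷ 17982 → 40 full blocks, remainder 13125.
Within the partial block the first minute is 1800 frames and each further minute 1798, so 7 further minute boundaries passed. Total skipped labels = 18 × 40 + 2 × 7 = 734.
Non-drop label index = 732405 + 734 = 733139; at 30 labels/s that is 06:47:17:29, i.e. DF 06:47:17;29.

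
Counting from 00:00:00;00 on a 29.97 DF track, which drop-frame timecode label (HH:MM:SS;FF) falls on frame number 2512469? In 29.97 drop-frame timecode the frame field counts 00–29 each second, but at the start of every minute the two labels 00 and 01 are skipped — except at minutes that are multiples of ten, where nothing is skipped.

Each 10-minute DF block holds 10 × 60 × 30 − 9 × 2 = 17982 frames. 2512469 ÷ 17982 → 139 full blocks, remainder 12971.
Within the partial block the first minute is 1800 frames and each further minute 1798, so 7 further minute boundaries passed. Total skipped labels = 18 × 139 + 2 × 7 = 2516.
Non-drop label index = 2512469 + 2516 = 2514985; at 30 labels/s that is 23:17:12:25, i.e. DF 23:17:12;25.

23:17:12;25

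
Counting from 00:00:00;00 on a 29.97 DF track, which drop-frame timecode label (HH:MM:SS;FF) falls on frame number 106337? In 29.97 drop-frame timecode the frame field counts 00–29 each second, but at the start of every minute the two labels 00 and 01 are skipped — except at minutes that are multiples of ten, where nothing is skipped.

Each 10-minute DF block holds 10 × 60 × 30 − 9 × 2 = 17982 frames. 106337 ÷ 17982 → 5 full blocks, remainder 16427.
Within the partial block the first minute is 1800 frames and each further minute 1798, so 9 further minute boundaries passed. Total skipped labels = 18 × 5 + 2 × 9 = 108.
Non-drop label index = 106337 + 108 = 106445; at 30 labels/s that is 00:59:08:05, i.e. DF 00:59:08;05.

00:59:08;05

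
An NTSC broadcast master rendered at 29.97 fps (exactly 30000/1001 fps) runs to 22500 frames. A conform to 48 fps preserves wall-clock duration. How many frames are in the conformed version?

36036 frames

Target frames = source frames × (target rate / source rate) = 22500 × (48)/(30000/1001) = 22500 × 1001/625 = 36036.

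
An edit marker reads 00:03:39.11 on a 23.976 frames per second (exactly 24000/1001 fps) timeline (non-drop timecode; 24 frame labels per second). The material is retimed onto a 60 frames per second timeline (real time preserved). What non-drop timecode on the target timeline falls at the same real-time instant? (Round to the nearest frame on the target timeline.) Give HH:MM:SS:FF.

Source frame index: (0×3600 + 3×60 + 39) × 24 + 11 = 5267.
Real time: 5267 / (24000/1001) = 5272267/24000 s.
Target frame: (5272267/24000) × (60) = 5272267/400 ≈ 13180.667 → 13181.
At 60 labels/s: frame 13181 → 00:03:39:41.

00:03:39:41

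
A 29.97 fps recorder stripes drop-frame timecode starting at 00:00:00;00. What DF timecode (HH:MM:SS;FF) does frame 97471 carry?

00:54:12;09

Each 10-minute DF block holds 10 × 60 × 30 − 9 × 2 = 17982 frames. 97471 ÷ 17982 → 5 full blocks, remainder 7561.
Within the partial block the first minute is 1800 frames and each further minute 1798, so 4 further minute boundaries passed. Total skipped labels = 18 × 5 + 2 × 4 = 98.
Non-drop label index = 97471 + 98 = 97569; at 30 labels/s that is 00:54:12:09, i.e. DF 00:54:12;09.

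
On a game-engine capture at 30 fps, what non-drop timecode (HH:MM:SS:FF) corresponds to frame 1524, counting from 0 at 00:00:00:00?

1524 ÷ 30 = 50 full seconds, remainder 24 frames.
50 s = 0 h 0 min 50 s.
Timecode: 00:00:50:24.

00:00:50:24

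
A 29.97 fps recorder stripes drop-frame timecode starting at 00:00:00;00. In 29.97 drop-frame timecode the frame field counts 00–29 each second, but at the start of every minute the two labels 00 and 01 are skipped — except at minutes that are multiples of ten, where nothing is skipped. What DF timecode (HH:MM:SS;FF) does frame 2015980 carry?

18:41:06;18

Ten DF minutes hold 17982 frames, so frame 2015980 lies in block 112 (frames 2013984–2031965) with 1996 frames into that block.
The block's first minute is 1800 frames and the rest 1798 each; 1996 frames reaches minute 1, so 112 × 18 + 1 × 2 = 2018 labels have been skipped so far.
Adding those back, label number 2015980 + 2018 = 2017998 at 30 labels/s is 67266 s + 18 f = 18 h 41 min 6 s frame 18, i.e. 18:41:06;18.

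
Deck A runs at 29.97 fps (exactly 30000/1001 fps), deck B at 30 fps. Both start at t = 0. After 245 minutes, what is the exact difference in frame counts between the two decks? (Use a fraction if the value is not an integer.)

63000/143 frames

245 min = 14700 s.
A emits 30000/1001 × 14700 = 63000000/143 frames; B emits 30 × 14700 = 441000.
Difference = 63000/143 frames (≈ 440.5594); B is ahead of A.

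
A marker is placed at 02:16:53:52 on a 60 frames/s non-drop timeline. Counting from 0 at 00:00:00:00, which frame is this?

frame 492832

Total seconds to the label: (2 × 3600 + 16 × 60 + 53) = 8213.
Frame index = 8213 × 60 + 52 = 492832.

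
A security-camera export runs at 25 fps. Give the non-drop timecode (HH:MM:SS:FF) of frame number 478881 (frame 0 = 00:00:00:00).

05:19:15:06

478881 ÷ 25 = 19155 full seconds, remainder 6 frames.
19155 s = 5 h 19 min 15 s.
Timecode: 05:19:15:06.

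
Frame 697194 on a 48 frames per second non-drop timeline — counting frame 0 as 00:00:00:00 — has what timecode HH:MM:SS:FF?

697194 ÷ 48 = 14524 full seconds, remainder 42 frames.
14524 s = 4 h 2 min 4 s.
Timecode: 04:02:04:42.

04:02:04:42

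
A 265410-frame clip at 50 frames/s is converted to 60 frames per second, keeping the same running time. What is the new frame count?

Target frames = source frames × (target rate / source rate) = 265410 × (60)/(50) = 265410 × 6/5 = 318492.

318492 frames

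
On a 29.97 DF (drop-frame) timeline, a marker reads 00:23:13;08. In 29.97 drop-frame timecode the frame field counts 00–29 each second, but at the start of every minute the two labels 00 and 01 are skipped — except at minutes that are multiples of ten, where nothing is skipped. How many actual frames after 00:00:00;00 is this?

41756

Complete 10-minute blocks: 2, each 17982 frames → 35964.
Remaining 3 whole minutes in the current block: 1800 + 2 × 1798 = 5396 frames.
Within the current minute: 13 × 30 + 8 − 2 = 396 (labels ;00/;01 skipped at this minute). Total = 35964 + 5396 + 396 = 41756.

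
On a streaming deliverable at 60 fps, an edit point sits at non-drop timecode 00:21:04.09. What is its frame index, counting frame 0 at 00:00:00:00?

75849

Total seconds to the label: (0 × 3600 + 21 × 60 + 4) = 1264.
Frame index = 1264 × 60 + 9 = 75849.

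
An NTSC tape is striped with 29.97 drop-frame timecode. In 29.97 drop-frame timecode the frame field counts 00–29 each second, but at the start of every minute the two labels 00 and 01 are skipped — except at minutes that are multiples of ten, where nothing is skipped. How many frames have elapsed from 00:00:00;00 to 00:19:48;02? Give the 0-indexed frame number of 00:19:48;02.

35606

As if non-drop at 30 labels/s: (0 × 3600 + 19 × 60 + 48) × 30 + 2 = 35642.
Minute boundaries passed: 19; those not divisible by 10: 19 − 1 = 18; dropped labels = 2 × 18 = 36.
Actual frame index = 35642 − 36 = 35606.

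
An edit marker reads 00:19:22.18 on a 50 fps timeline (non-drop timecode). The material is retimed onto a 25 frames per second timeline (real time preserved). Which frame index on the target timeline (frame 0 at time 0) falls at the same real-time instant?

Source frame index: (0×3600 + 19×60 + 22) × 50 + 18 = 58118.
Real time: 58118 / (50) = 29059/25 s.
Target frame: (29059/25) × (25) = 29059.

frame 29059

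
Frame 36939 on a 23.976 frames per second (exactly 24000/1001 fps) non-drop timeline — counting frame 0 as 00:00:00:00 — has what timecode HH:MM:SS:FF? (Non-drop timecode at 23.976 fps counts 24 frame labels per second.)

00:25:39:03

36939 ÷ 24 = 1539 full seconds, remainder 3 frames.
1539 s = 0 h 25 min 39 s.
Timecode: 00:25:39:03.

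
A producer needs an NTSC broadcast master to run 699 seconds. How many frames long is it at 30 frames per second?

20970 frames

Frames = 699 × 30 = 20970.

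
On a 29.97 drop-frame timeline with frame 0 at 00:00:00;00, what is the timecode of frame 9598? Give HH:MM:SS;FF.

00:05:20;08

Ten DF minutes hold 17982 frames, so frame 9598 lies in block 0 (frames 0–17981) with 9598 frames into that block.
The block's first minute is 1800 frames and the rest 1798 each; 9598 frames reaches minute 5, so 0 × 18 + 5 × 2 = 10 labels have been skipped so far.
Adding those back, label number 9598 + 10 = 9608 at 30 labels/s is 320 s + 8 f = 0 h 5 min 20 s frame 8, i.e. 00:05:20;08.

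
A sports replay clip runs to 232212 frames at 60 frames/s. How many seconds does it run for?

3870.2 seconds

Running time = 232212 / (60) = 3870.2 s.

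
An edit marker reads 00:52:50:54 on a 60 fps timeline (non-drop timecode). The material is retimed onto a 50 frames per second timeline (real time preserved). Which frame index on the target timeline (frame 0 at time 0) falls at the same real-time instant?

frame 158545

Source frame index: (0×3600 + 52×60 + 50) × 60 + 54 = 190254.
Real time: 190254 / (60) = 31709/10 s.
Target frame: (31709/10) × (50) = 158545.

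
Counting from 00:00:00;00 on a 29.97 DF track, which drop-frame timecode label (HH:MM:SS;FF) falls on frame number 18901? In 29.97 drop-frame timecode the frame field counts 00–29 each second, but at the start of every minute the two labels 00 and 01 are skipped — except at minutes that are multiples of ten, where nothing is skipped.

00:10:30;19

Ten DF minutes hold 17982 frames, so frame 18901 lies in block 1 (frames 17982–35963) with 919 frames into that block.
The block's first minute is 1800 frames and the rest 1798 each; 919 frames reaches minute 0, so 1 × 18 + 0 × 2 = 18 labels have been skipped so far.
Adding those back, label number 18901 + 18 = 18919 at 30 labels/s is 630 s + 19 f = 0 h 10 min 30 s frame 19, i.e. 00:10:30;19.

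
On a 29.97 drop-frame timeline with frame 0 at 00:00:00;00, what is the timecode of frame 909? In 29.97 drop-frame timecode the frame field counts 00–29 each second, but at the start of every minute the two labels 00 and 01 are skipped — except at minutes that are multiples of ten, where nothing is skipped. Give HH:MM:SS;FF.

Ten DF minutes hold 17982 frames, so frame 909 lies in block 0 (frames 0–17981) with 909 frames into that block.
The block's first minute is 1800 frames and the rest 1798 each; 909 frames reaches minute 0, so 0 × 18 + 0 × 2 = 0 labels have been skipped so far.
Adding those back, label number 909 + 0 = 909 at 30 labels/s is 30 s + 9 f = 0 h 0 min 30 s frame 9, i.e. 00:00:30;09.

00:00:30;09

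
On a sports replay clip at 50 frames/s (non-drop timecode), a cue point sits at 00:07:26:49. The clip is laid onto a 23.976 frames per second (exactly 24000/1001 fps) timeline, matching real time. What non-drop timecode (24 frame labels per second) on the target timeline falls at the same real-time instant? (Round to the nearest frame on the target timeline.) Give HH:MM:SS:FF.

Source frame index: (0×3600 + 7×60 + 26) × 50 + 49 = 22349.
Real time: 22349 / (50) = 22349/50 s.
Target frame: (22349/50) × (24000/1001) = 10727520/1001 ≈ 10716.803 → 10717.
At 24 labels/s: frame 10717 → 00:07:26:13.

00:07:26:13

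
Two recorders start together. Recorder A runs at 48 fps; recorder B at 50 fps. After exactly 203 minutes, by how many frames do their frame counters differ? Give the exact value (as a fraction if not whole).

24360 frames

203 min = 12180 s.
A emits 48 × 12180 = 584640 frames; B emits 50 × 12180 = 609000.
Difference = 24360 frames; B is ahead of A.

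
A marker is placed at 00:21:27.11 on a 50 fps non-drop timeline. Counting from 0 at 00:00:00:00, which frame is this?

Total seconds to the label: (0 × 3600 + 21 × 60 + 27) = 1287.
Frame index = 1287 × 50 + 11 = 64361.

frame 64361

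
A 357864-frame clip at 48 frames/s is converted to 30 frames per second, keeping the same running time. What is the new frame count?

Target frames = source frames × (target rate / source rate) = 357864 × (30)/(48) = 357864 × 5/8 = 223665.

223665 frames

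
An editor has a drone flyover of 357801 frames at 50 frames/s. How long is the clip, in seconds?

7156.02 seconds

Running time = 357801 / (50) = 7156.02 s.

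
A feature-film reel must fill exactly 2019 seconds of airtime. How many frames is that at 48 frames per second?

96912 frames

Frames = 2019 × 48 = 96912.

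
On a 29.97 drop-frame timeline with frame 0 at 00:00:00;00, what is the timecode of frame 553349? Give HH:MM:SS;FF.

05:07:43;13

Each 10-minute DF block holds 10 × 60 × 30 − 9 × 2 = 17982 frames. 553349 ÷ 17982 → 30 full blocks, remainder 13889.
Within the partial block the first minute is 1800 frames and each further minute 1798, so 7 further minute boundaries passed. Total skipped labels = 18 × 30 + 2 × 7 = 554.
Non-drop label index = 553349 + 554 = 553903; at 30 labels/s that is 05:07:43:13, i.e. DF 05:07:43;13.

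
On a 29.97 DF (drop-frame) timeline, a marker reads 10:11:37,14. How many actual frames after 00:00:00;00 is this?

As if non-drop at 30 labels/s: (10 × 3600 + 11 × 60 + 37) × 30 + 14 = 1100924.
Minute boundaries passed: 611; those not divisible by 10: 611 − 61 = 550; dropped labels = 2 × 550 = 1100.
Actual frame index = 1100924 − 1100 = 1099824.

1099824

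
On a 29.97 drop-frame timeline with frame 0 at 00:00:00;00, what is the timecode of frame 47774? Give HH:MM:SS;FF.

00:26:34;02

Ten DF minutes hold 17982 frames, so frame 47774 lies in block 2 (frames 35964–53945) with 11810 frames into that block.
The block's first minute is 1800 frames and the rest 1798 each; 11810 frames reaches minute 6, so 2 × 18 + 6 × 2 = 48 labels have been skipped so far.
Adding those back, label number 47774 + 48 = 47822 at 30 labels/s is 1594 s + 2 f = 0 h 26 min 34 s frame 2, i.e. 00:26:34;02.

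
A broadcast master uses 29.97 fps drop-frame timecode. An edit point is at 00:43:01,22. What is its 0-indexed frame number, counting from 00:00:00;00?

77374

As if non-drop at 30 labels/s: (0 × 3600 + 43 × 60 + 1) × 30 + 22 = 77452.
Minute boundaries passed: 43; those not divisible by 10: 43 − 4 = 39; dropped labels = 2 × 39 = 78.
Actual frame index = 77452 − 78 = 77374.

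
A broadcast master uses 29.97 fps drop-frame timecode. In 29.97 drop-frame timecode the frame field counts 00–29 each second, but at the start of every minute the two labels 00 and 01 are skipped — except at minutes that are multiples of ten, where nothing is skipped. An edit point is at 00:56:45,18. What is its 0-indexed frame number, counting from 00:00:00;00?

Complete 10-minute blocks: 5, each 17982 frames → 89910.
Remaining 6 whole minutes in the current block: 1800 + 5 × 1798 = 10790 frames.
Within the current minute: 45 × 30 + 18 − 2 = 1366 (labels ;00/;01 skipped at this minute). Total = 89910 + 10790 + 1366 = 102066.

102066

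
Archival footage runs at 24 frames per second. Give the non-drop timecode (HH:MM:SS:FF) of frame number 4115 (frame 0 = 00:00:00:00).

00:02:51:11

4115 ÷ 24 = 171 full seconds, remainder 11 frames.
171 s = 0 h 2 min 51 s.
Timecode: 00:02:51:11.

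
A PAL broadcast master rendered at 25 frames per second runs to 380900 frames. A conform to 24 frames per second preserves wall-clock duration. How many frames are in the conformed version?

Target frames = source frames × (target rate / source rate) = 380900 × (24)/(25) = 380900 × 24/25 = 365664.

365664 frames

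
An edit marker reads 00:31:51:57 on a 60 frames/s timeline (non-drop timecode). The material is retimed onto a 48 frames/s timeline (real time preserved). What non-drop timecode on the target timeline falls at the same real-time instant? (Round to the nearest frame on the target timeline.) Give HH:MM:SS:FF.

Source frame index: (0×3600 + 31×60 + 51) × 60 + 57 = 114717.
Real time: 114717 / (60) = 38239/20 s.
Target frame: (38239/20) × (48) = 458868/5 ≈ 91773.600 → 91774.
At 48 labels/s: frame 91774 → 00:31:51:46.

00:31:51:46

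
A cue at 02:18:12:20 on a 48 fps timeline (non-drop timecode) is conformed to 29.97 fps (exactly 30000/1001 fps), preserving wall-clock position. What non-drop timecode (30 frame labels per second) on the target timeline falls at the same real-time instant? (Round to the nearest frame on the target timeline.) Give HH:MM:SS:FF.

02:18:04:04

Source frame index: (2×3600 + 18×60 + 12) × 48 + 20 = 398036.
Real time: 398036 / (48) = 99509/12 s.
Target frame: (99509/12) × (30000/1001) = 248772500/1001 ≈ 248523.976 → 248524.
At 30 labels/s: frame 248524 → 02:18:04:04.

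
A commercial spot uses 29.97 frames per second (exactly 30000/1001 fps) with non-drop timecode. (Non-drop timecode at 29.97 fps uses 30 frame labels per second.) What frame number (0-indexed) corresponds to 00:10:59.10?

Total seconds to the label: (0 × 3600 + 10 × 60 + 59) = 659.
Frame index = 659 × 30 + 10 = 19780.

19780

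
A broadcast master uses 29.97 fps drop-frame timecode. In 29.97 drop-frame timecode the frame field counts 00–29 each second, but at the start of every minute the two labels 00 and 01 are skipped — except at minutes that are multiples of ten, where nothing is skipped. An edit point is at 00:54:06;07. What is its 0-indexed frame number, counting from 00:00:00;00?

97289

As if non-drop at 30 labels/s: (0 × 3600 + 54 × 60 + 6) × 30 + 7 = 97387.
Minute boundaries passed: 54; those not divisible by 10: 54 − 5 = 49; dropped labels = 2 × 49 = 98.
Actual frame index = 97387 − 98 = 97289.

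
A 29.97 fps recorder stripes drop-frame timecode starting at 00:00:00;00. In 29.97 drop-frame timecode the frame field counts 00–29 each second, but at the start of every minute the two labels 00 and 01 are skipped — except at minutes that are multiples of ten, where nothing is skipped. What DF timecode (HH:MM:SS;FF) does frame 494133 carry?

04:34:47;17

Ten DF minutes hold 17982 frames, so frame 494133 lies in block 27 (frames 485514–503495) with 8619 frames into that block.
The block's first minute is 1800 frames and the rest 1798 each; 8619 frames reaches minute 4, so 27 × 18 + 4 × 2 = 494 labels have been skipped so far.
Adding those back, label number 494133 + 494 = 494627 at 30 labels/s is 16487 s + 17 f = 4 h 34 min 47 s frame 17, i.e. 04:34:47;17.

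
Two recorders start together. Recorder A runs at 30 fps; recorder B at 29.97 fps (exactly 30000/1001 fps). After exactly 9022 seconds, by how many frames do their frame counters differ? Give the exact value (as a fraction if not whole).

A emits 30 × 9022 = 270660 frames; B emits 30000/1001 × 9022 = 20820000/77.
Difference = 20820/77 frames (≈ 270.3896); B is behind A.

20820/77 frames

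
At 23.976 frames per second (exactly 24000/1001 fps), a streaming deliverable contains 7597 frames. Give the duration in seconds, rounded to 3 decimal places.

Running time = 7597 × 1001/24000 = 7604597/24000 s ≈ 316.858 s.

316.858 seconds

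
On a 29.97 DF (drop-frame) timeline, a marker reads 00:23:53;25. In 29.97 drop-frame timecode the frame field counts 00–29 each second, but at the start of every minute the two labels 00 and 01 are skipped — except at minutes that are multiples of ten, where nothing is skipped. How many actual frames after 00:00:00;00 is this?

Complete 10-minute blocks: 2, each 17982 frames → 35964.
Remaining 3 whole minutes in the current block: 1800 + 2 × 1798 = 5396 frames.
Within the current minute: 53 × 30 + 25 − 2 = 1613 (labels ;00/;01 skipped at this minute). Total = 35964 + 5396 + 1613 = 42973.

42973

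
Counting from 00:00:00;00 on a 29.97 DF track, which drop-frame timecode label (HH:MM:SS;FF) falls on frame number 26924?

00:14:58;10

Ten DF minutes hold 17982 frames, so frame 26924 lies in block 1 (frames 17982–35963) with 8942 frames into that block.
The block's first minute is 1800 frames and the rest 1798 each; 8942 frames reaches minute 4, so 1 × 18 + 4 × 2 = 26 labels have been skipped so far.
Adding those back, label number 26924 + 26 = 26950 at 30 labels/s is 898 s + 10 f = 0 h 14 min 58 s frame 10, i.e. 00:14:58;10.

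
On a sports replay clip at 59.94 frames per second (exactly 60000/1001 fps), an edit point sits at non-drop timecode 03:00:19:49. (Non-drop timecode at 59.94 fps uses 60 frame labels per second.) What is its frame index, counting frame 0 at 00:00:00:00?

Total seconds to the label: (3 × 3600 + 0 × 60 + 19) = 10819.
Frame index = 10819 × 60 + 49 = 649189.

frame 649189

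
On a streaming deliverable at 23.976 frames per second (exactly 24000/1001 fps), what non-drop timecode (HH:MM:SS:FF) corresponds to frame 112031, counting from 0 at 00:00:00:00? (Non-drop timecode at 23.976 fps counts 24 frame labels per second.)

112031 ÷ 24 = 4667 full seconds, remainder 23 frames.
4667 s = 1 h 17 min 47 s.
Timecode: 01:17:47:23.

01:17:47:23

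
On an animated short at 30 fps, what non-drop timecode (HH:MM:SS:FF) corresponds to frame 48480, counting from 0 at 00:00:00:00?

48480 ÷ 30 = 1616 full seconds, remainder 0 frames.
1616 s = 0 h 26 min 56 s.
Timecode: 00:26:56:00.

00:26:56:00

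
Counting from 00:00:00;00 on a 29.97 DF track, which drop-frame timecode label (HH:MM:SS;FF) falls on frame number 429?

00:00:14;09

Ten DF minutes hold 17982 frames, so frame 429 lies in block 0 (frames 0–17981) with 429 frames into that block.
The block's first minute is 1800 frames and the rest 1798 each; 429 frames reaches minute 0, so 0 × 18 + 0 × 2 = 0 labels have been skipped so far.
Adding those back, label number 429 + 0 = 429 at 30 labels/s is 14 s + 9 f = 0 h 0 min 14 s frame 9, i.e. 00:00:14;09.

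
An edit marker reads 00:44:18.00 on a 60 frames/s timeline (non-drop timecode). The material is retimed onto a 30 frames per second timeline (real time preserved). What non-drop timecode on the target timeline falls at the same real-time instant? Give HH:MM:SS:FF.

Source frame index: (0×3600 + 44×60 + 18) × 60 + 0 = 159480.
Real time: 159480 / (60) = 2658 s.
Target frame: (2658) × (30) = 79740.
At 30 labels/s: frame 79740 → 00:44:18:00.

00:44:18:00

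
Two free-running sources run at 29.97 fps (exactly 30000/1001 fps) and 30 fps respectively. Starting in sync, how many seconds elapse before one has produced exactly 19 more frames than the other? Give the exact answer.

The gap grows by |30 − 30000/1001| = 30/1001 frames per second.
Time for a 19-frame gap: 19 ÷ (30/1001) = 19019/30 s.

19019/30 seconds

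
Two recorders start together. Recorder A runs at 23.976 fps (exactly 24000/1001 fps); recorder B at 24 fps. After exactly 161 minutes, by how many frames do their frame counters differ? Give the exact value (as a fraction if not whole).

33120/143 frames

161 min = 9660 s.
A emits 24000/1001 × 9660 = 33120000/143 frames; B emits 24 × 9660 = 231840.
Difference = 33120/143 frames (≈ 231.6084); B is ahead of A.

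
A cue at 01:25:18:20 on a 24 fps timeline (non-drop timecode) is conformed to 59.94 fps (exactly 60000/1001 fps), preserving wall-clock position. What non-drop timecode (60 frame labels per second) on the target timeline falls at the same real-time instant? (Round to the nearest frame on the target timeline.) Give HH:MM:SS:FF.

Source frame index: (1×3600 + 25×60 + 18) × 24 + 20 = 122852.
Real time: 122852 / (24) = 30713/6 s.
Target frame: (30713/6) × (60000/1001) = 307130000/1001 ≈ 306823.177 → 306823.
At 60 labels/s: frame 306823 → 01:25:13:43.

01:25:13:43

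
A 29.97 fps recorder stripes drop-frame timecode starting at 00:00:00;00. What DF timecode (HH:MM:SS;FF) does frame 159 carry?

Each 10-minute DF block holds 10 × 60 × 30 − 9 × 2 = 17982 frames. 159 ÷ 17982 → 0 full blocks, remainder 159.
Within the partial block the first minute is 1800 frames and each further minute 1798, so 0 further minute boundaries passed. Total skipped labels = 18 × 0 + 2 × 0 = 0.
Non-drop label index = 159 + 0 = 159; at 30 labels/s that is 00:00:05:09, i.e. DF 00:00:05;09.

00:00:05;09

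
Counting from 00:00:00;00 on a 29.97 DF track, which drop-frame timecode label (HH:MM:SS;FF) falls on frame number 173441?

01:36:27;05

Ten DF minutes hold 17982 frames, so frame 173441 lies in block 9 (frames 161838–179819) with 11603 frames into that block.
The block's first minute is 1800 frames and the rest 1798 each; 11603 frames reaches minute 6, so 9 × 18 + 6 × 2 = 174 labels have been skipped so far.
Adding those back, label number 173441 + 174 = 173615 at 30 labels/s is 5787 s + 5 f = 1 h 36 min 27 s frame 5, i.e. 01:36:27;05.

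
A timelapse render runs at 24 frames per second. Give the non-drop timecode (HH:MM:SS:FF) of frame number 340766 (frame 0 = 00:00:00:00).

03:56:38:14

340766 ÷ 24 = 14198 full seconds, remainder 14 frames.
14198 s = 3 h 56 min 38 s.
Timecode: 03:56:38:14.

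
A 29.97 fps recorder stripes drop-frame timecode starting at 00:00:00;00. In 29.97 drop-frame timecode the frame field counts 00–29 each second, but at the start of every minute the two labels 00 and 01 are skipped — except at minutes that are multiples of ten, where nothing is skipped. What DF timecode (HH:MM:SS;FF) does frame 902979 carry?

08:22:09;13

Ten DF minutes hold 17982 frames, so frame 902979 lies in block 50 (frames 899100–917081) with 3879 frames into that block.
The block's first minute is 1800 frames and the rest 1798 each; 3879 frames reaches minute 2, so 50 × 18 + 2 × 2 = 904 labels have been skipped so far.
Adding those back, label number 902979 + 904 = 903883 at 30 labels/s is 30129 s + 13 f = 8 h 22 min 9 s frame 13, i.e. 08:22:09;13.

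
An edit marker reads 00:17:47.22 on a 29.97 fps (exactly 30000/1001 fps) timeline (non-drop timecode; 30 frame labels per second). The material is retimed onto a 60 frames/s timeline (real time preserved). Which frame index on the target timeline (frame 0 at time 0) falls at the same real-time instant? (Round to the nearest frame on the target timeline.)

Source frame index: (0×3600 + 17×60 + 47) × 30 + 22 = 32032.
Real time: 32032 / (30000/1001) = 2004002/1875 s.
Target frame: (2004002/1875) × (60) = 8016008/125 ≈ 64128.064 → 64128.

frame 64128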